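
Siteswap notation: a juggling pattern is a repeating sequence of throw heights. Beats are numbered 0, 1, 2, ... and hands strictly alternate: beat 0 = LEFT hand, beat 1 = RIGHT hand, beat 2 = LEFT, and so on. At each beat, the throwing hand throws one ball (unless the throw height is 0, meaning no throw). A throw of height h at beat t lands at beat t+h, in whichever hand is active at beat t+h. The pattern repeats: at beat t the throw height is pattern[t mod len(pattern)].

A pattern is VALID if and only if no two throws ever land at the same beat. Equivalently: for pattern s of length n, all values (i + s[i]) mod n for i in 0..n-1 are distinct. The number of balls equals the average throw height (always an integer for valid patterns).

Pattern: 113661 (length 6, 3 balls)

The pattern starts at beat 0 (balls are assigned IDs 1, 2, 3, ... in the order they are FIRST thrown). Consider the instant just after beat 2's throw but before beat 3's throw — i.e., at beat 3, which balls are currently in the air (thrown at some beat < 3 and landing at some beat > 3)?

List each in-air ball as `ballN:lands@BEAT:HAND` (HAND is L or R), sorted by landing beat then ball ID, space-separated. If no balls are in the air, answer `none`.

Beat 0 (L): throw ball1 h=1 -> lands@1:R; in-air after throw: [b1@1:R]
Beat 1 (R): throw ball1 h=1 -> lands@2:L; in-air after throw: [b1@2:L]
Beat 2 (L): throw ball1 h=3 -> lands@5:R; in-air after throw: [b1@5:R]
Beat 3 (R): throw ball2 h=6 -> lands@9:R; in-air after throw: [b1@5:R b2@9:R]

Answer: ball1:lands@5:R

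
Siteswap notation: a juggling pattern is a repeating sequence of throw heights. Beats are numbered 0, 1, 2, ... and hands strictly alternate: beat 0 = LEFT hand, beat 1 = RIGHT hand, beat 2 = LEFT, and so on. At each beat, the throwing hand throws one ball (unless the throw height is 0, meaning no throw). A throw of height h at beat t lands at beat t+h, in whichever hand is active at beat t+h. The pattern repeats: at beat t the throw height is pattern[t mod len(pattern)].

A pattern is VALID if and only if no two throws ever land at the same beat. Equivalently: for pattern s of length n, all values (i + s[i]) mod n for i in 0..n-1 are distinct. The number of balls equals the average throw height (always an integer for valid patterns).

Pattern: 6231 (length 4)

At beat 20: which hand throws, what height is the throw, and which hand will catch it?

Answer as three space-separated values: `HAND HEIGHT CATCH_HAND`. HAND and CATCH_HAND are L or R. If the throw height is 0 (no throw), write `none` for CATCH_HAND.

Answer: L 6 L

Derivation:
Beat 20: 20 mod 2 = 0, so hand = L
Throw height = pattern[20 mod 4] = pattern[0] = 6
Lands at beat 20+6=26, 26 mod 2 = 0, so catch hand = L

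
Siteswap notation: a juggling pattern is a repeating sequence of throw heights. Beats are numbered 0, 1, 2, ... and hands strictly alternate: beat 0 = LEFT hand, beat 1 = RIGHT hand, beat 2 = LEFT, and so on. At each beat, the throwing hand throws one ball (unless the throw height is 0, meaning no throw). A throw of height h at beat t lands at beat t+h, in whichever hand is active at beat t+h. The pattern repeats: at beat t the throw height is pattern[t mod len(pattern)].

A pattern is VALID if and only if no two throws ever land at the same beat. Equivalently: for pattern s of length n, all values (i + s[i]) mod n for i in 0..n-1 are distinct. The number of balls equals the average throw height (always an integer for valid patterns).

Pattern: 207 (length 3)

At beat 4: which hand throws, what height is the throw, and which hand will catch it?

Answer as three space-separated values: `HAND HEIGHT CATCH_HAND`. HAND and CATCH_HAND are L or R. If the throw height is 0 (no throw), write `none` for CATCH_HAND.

Answer: L 0 none

Derivation:
Beat 4: 4 mod 2 = 0, so hand = L
Throw height = pattern[4 mod 3] = pattern[1] = 0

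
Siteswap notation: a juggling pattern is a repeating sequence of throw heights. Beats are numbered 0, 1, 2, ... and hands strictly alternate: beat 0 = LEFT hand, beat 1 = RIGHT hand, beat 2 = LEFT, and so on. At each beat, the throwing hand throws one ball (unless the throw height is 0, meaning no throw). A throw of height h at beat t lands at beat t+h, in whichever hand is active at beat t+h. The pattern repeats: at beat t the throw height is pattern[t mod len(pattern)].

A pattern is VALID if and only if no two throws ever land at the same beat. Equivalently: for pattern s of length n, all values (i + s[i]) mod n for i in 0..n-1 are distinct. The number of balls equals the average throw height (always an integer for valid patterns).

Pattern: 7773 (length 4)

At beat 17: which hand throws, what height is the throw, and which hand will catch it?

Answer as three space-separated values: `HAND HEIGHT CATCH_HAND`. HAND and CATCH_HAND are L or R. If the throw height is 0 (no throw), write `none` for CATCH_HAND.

Beat 17: 17 mod 2 = 1, so hand = R
Throw height = pattern[17 mod 4] = pattern[1] = 7
Lands at beat 17+7=24, 24 mod 2 = 0, so catch hand = L

Answer: R 7 L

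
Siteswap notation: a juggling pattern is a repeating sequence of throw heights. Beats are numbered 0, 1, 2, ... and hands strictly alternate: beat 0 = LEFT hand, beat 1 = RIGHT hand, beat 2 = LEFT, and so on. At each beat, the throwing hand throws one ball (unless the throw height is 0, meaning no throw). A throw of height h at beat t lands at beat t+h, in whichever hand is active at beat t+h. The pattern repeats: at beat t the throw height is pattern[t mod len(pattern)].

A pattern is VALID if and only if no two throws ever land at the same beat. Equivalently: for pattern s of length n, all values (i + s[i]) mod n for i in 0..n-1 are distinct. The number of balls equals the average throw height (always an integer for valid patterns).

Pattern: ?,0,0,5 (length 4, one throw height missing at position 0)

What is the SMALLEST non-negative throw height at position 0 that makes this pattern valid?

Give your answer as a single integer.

Answer: 3

Derivation:
i=0: s[i]=? (unknown)
i=1: (1 + 0) mod 4 = 1
i=2: (2 + 0) mod 4 = 2
i=3: (3 + 5) mod 4 = 0
Known residues: [0, 1, 2]; need a permutation of 0..3, so missing residue r = 3
Need (0 + s) mod 4 = 3; smallest s = (3 - 0) mod 4 = 3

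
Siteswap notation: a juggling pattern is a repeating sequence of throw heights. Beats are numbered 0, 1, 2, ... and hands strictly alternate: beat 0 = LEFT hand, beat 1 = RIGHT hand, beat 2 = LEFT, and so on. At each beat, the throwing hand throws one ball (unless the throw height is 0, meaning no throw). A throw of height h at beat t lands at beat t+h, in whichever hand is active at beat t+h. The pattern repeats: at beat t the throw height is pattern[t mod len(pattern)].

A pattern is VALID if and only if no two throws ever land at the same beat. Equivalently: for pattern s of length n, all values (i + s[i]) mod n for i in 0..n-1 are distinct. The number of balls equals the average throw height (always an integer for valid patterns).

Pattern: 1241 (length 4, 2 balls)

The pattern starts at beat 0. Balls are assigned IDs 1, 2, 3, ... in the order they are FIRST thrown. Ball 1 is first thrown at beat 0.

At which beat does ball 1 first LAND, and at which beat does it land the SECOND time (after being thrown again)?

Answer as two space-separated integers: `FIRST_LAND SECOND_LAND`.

Answer: 1 3

Derivation:
Beat 0 (L): throw ball1 h=1 -> lands@1:R; in-air after throw: [b1@1:R]
Beat 1 (R): throw ball1 h=2 -> lands@3:R; in-air after throw: [b1@3:R]
Beat 2 (L): throw ball2 h=4 -> lands@6:L; in-air after throw: [b1@3:R b2@6:L]
Beat 3 (R): throw ball1 h=1 -> lands@4:L; in-air after throw: [b1@4:L b2@6:L]
Ball 1: thrown@0 h=1 -> first land @1; rethrown@1 h=2 -> second land @3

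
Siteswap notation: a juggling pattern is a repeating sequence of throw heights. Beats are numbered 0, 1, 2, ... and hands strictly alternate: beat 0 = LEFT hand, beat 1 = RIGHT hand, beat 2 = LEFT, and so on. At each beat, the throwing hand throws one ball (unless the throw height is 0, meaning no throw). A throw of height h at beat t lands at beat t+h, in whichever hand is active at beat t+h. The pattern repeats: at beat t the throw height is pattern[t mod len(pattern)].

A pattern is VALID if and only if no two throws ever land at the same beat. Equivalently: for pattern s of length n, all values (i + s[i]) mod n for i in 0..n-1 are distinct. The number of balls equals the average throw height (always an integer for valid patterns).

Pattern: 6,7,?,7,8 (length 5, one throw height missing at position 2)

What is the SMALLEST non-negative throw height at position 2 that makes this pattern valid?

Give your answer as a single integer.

Answer: 2

Derivation:
i=0: (0 + 6) mod 5 = 1
i=1: (1 + 7) mod 5 = 3
i=2: s[i]=? (unknown)
i=3: (3 + 7) mod 5 = 0
i=4: (4 + 8) mod 5 = 2
Known residues: [0, 1, 2, 3]; need a permutation of 0..4, so missing residue r = 4
Need (2 + s) mod 5 = 4; smallest s = (4 - 2) mod 5 = 2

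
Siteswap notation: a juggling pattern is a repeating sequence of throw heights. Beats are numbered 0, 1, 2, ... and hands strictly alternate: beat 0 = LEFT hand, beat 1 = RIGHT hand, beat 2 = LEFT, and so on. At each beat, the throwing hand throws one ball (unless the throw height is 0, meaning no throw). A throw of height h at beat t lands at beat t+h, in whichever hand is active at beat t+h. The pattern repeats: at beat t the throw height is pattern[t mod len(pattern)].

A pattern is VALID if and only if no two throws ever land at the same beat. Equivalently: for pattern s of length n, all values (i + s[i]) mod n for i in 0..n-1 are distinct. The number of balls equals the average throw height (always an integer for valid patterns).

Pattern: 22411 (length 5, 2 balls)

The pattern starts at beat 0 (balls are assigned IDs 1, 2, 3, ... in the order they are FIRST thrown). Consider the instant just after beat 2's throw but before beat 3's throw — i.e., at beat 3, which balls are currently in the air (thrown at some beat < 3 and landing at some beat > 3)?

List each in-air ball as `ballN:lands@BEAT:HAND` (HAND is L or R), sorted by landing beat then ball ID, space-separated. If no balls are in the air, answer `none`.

Beat 0 (L): throw ball1 h=2 -> lands@2:L; in-air after throw: [b1@2:L]
Beat 1 (R): throw ball2 h=2 -> lands@3:R; in-air after throw: [b1@2:L b2@3:R]
Beat 2 (L): throw ball1 h=4 -> lands@6:L; in-air after throw: [b2@3:R b1@6:L]
Beat 3 (R): throw ball2 h=1 -> lands@4:L; in-air after throw: [b2@4:L b1@6:L]

Answer: ball1:lands@6:L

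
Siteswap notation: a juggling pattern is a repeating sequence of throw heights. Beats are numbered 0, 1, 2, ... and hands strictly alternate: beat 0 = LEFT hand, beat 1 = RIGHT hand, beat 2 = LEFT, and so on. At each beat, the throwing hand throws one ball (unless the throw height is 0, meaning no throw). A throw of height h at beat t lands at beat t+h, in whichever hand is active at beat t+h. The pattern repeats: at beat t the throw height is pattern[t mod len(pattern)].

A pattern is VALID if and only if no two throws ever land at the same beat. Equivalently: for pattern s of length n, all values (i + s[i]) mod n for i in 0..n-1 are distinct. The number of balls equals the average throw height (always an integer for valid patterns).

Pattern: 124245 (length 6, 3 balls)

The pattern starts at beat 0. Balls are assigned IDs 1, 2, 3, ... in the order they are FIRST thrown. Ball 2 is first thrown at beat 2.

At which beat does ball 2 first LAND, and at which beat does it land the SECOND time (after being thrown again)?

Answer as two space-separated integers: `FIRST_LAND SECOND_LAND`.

Beat 0 (L): throw ball1 h=1 -> lands@1:R; in-air after throw: [b1@1:R]
Beat 1 (R): throw ball1 h=2 -> lands@3:R; in-air after throw: [b1@3:R]
Beat 2 (L): throw ball2 h=4 -> lands@6:L; in-air after throw: [b1@3:R b2@6:L]
Beat 3 (R): throw ball1 h=2 -> lands@5:R; in-air after throw: [b1@5:R b2@6:L]
Beat 4 (L): throw ball3 h=4 -> lands@8:L; in-air after throw: [b1@5:R b2@6:L b3@8:L]
Beat 5 (R): throw ball1 h=5 -> lands@10:L; in-air after throw: [b2@6:L b3@8:L b1@10:L]
Beat 6 (L): throw ball2 h=1 -> lands@7:R; in-air after throw: [b2@7:R b3@8:L b1@10:L]
Beat 7 (R): throw ball2 h=2 -> lands@9:R; in-air after throw: [b3@8:L b2@9:R b1@10:L]
Ball 2: thrown@2 h=4 -> first land @6; rethrown@6 h=1 -> second land @7

Answer: 6 7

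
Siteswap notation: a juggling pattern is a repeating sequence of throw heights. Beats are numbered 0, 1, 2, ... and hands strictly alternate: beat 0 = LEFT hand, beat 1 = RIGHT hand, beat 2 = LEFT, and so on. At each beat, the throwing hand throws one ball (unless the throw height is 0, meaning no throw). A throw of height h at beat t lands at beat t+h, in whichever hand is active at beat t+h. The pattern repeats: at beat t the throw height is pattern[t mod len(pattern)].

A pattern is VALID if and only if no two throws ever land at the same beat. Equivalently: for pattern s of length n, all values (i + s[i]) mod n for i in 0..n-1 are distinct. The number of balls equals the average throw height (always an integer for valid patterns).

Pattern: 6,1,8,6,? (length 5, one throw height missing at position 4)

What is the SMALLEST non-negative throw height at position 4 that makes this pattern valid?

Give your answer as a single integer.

Answer: 4

Derivation:
i=0: (0 + 6) mod 5 = 1
i=1: (1 + 1) mod 5 = 2
i=2: (2 + 8) mod 5 = 0
i=3: (3 + 6) mod 5 = 4
i=4: s[i]=? (unknown)
Known residues: [0, 1, 2, 4]; need a permutation of 0..4, so missing residue r = 3
Need (4 + s) mod 5 = 3; smallest s = (3 - 4) mod 5 = 4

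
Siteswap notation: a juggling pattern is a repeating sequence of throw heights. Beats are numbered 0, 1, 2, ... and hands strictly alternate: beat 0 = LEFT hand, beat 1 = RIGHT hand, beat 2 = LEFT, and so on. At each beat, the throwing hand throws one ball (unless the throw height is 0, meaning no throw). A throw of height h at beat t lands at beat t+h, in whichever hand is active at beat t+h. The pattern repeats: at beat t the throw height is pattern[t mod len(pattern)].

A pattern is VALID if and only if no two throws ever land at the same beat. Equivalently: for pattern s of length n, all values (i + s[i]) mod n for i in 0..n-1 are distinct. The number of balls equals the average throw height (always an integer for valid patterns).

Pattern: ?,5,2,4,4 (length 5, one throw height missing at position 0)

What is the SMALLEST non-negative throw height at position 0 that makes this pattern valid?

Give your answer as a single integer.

Answer: 0

Derivation:
i=0: s[i]=? (unknown)
i=1: (1 + 5) mod 5 = 1
i=2: (2 + 2) mod 5 = 4
i=3: (3 + 4) mod 5 = 2
i=4: (4 + 4) mod 5 = 3
Known residues: [1, 2, 3, 4]; need a permutation of 0..4, so missing residue r = 0
Need (0 + s) mod 5 = 0; smallest s = (0 - 0) mod 5 = 0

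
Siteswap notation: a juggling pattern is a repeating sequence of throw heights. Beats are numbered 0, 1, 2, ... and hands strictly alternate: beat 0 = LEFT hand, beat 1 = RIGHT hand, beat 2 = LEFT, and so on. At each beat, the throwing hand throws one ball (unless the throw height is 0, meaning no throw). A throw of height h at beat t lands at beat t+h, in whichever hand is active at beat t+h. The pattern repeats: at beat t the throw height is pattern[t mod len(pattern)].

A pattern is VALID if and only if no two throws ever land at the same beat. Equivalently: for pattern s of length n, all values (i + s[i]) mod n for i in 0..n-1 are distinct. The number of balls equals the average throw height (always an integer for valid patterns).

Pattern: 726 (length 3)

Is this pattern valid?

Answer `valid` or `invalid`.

i=0: (i + s[i]) mod n = (0 + 7) mod 3 = 1
i=1: (i + s[i]) mod n = (1 + 2) mod 3 = 0
i=2: (i + s[i]) mod n = (2 + 6) mod 3 = 2
Residues: [1, 0, 2], distinct: True

Answer: valid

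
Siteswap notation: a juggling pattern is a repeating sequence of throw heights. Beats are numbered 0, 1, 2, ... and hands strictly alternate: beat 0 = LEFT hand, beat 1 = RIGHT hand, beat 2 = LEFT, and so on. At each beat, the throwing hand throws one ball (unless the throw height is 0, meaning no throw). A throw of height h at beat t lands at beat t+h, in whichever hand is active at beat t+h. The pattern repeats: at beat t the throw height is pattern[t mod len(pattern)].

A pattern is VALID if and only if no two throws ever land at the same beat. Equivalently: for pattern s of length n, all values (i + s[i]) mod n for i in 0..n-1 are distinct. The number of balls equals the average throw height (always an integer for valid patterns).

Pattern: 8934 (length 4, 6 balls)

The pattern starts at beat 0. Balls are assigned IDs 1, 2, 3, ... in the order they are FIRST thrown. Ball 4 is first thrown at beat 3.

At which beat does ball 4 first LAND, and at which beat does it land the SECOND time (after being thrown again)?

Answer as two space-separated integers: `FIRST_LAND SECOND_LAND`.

Answer: 7 11

Derivation:
Beat 0 (L): throw ball1 h=8 -> lands@8:L; in-air after throw: [b1@8:L]
Beat 1 (R): throw ball2 h=9 -> lands@10:L; in-air after throw: [b1@8:L b2@10:L]
Beat 2 (L): throw ball3 h=3 -> lands@5:R; in-air after throw: [b3@5:R b1@8:L b2@10:L]
Beat 3 (R): throw ball4 h=4 -> lands@7:R; in-air after throw: [b3@5:R b4@7:R b1@8:L b2@10:L]
Beat 4 (L): throw ball5 h=8 -> lands@12:L; in-air after throw: [b3@5:R b4@7:R b1@8:L b2@10:L b5@12:L]
Beat 5 (R): throw ball3 h=9 -> lands@14:L; in-air after throw: [b4@7:R b1@8:L b2@10:L b5@12:L b3@14:L]
Beat 6 (L): throw ball6 h=3 -> lands@9:R; in-air after throw: [b4@7:R b1@8:L b6@9:R b2@10:L b5@12:L b3@14:L]
Beat 7 (R): throw ball4 h=4 -> lands@11:R; in-air after throw: [b1@8:L b6@9:R b2@10:L b4@11:R b5@12:L b3@14:L]
Beat 8 (L): throw ball1 h=8 -> lands@16:L; in-air after throw: [b6@9:R b2@10:L b4@11:R b5@12:L b3@14:L b1@16:L]
Beat 9 (R): throw ball6 h=9 -> lands@18:L; in-air after throw: [b2@10:L b4@11:R b5@12:L b3@14:L b1@16:L b6@18:L]
Beat 10 (L): throw ball2 h=3 -> lands@13:R; in-air after throw: [b4@11:R b5@12:L b2@13:R b3@14:L b1@16:L b6@18:L]
Beat 11 (R): throw ball4 h=4 -> lands@15:R; in-air after throw: [b5@12:L b2@13:R b3@14:L b4@15:R b1@16:L b6@18:L]
Ball 4: thrown@3 h=4 -> first land @7; rethrown@7 h=4 -> second land @11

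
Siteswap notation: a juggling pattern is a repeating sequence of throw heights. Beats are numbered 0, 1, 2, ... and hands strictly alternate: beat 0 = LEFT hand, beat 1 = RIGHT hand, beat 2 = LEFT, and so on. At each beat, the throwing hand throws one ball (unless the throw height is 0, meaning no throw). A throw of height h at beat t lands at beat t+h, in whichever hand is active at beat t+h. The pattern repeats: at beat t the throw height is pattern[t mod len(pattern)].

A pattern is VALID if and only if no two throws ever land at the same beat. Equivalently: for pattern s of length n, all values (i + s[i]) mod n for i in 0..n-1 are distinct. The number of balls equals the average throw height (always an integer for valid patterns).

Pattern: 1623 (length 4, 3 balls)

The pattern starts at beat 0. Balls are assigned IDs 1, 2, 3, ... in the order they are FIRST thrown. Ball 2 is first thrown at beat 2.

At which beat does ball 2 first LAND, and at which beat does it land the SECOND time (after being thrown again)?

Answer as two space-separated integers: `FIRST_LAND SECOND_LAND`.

Answer: 4 5

Derivation:
Beat 0 (L): throw ball1 h=1 -> lands@1:R; in-air after throw: [b1@1:R]
Beat 1 (R): throw ball1 h=6 -> lands@7:R; in-air after throw: [b1@7:R]
Beat 2 (L): throw ball2 h=2 -> lands@4:L; in-air after throw: [b2@4:L b1@7:R]
Beat 3 (R): throw ball3 h=3 -> lands@6:L; in-air after throw: [b2@4:L b3@6:L b1@7:R]
Beat 4 (L): throw ball2 h=1 -> lands@5:R; in-air after throw: [b2@5:R b3@6:L b1@7:R]
Beat 5 (R): throw ball2 h=6 -> lands@11:R; in-air after throw: [b3@6:L b1@7:R b2@11:R]
Ball 2: thrown@2 h=2 -> first land @4; rethrown@4 h=1 -> second land @5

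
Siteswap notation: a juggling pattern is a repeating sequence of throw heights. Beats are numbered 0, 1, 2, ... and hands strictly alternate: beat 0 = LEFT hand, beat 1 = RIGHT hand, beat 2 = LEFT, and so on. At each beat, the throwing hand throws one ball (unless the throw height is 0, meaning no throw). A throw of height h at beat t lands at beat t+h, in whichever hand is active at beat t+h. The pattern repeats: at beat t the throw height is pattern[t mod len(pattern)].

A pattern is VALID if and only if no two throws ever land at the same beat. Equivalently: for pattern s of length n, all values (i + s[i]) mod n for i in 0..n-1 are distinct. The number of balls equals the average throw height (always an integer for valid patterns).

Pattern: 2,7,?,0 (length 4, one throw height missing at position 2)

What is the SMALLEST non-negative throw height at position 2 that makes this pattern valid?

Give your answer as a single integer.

Answer: 3

Derivation:
i=0: (0 + 2) mod 4 = 2
i=1: (1 + 7) mod 4 = 0
i=2: s[i]=? (unknown)
i=3: (3 + 0) mod 4 = 3
Known residues: [0, 2, 3]; need a permutation of 0..3, so missing residue r = 1
Need (2 + s) mod 4 = 1; smallest s = (1 - 2) mod 4 = 3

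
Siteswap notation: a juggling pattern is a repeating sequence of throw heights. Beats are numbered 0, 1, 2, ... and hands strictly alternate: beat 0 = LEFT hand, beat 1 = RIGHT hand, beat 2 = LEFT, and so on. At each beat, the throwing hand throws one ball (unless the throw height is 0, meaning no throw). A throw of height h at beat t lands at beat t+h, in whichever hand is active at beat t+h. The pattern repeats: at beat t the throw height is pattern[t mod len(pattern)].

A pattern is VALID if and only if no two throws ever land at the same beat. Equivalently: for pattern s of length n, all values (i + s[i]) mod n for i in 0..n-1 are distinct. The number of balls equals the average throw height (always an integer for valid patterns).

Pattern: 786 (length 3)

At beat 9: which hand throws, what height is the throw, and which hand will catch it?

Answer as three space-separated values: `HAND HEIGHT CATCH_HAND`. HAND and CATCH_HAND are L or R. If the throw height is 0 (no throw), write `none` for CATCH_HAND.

Answer: R 7 L

Derivation:
Beat 9: 9 mod 2 = 1, so hand = R
Throw height = pattern[9 mod 3] = pattern[0] = 7
Lands at beat 9+7=16, 16 mod 2 = 0, so catch hand = L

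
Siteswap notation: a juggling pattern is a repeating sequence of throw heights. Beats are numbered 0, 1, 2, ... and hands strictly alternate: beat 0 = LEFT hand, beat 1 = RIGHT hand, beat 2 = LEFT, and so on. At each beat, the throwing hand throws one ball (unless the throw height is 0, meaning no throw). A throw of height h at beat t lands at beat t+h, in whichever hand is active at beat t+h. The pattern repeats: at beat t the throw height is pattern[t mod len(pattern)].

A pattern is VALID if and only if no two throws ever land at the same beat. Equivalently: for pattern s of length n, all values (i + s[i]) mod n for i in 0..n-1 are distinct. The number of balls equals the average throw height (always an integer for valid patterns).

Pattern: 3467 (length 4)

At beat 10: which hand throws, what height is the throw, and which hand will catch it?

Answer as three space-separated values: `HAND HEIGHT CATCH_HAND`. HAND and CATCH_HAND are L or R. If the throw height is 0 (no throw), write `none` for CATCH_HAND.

Answer: L 6 L

Derivation:
Beat 10: 10 mod 2 = 0, so hand = L
Throw height = pattern[10 mod 4] = pattern[2] = 6
Lands at beat 10+6=16, 16 mod 2 = 0, so catch hand = L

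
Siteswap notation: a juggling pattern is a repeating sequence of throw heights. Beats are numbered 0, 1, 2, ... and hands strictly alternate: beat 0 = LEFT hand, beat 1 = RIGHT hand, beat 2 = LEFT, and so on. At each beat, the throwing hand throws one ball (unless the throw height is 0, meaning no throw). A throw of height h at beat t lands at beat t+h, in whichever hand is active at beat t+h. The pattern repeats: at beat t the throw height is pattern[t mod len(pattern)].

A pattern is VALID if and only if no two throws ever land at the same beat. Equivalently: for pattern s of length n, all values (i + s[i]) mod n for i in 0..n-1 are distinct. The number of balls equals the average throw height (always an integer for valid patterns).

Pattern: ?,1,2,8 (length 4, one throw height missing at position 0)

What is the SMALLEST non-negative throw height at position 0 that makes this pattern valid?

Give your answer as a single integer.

Answer: 1

Derivation:
i=0: s[i]=? (unknown)
i=1: (1 + 1) mod 4 = 2
i=2: (2 + 2) mod 4 = 0
i=3: (3 + 8) mod 4 = 3
Known residues: [0, 2, 3]; need a permutation of 0..3, so missing residue r = 1
Need (0 + s) mod 4 = 1; smallest s = (1 - 0) mod 4 = 1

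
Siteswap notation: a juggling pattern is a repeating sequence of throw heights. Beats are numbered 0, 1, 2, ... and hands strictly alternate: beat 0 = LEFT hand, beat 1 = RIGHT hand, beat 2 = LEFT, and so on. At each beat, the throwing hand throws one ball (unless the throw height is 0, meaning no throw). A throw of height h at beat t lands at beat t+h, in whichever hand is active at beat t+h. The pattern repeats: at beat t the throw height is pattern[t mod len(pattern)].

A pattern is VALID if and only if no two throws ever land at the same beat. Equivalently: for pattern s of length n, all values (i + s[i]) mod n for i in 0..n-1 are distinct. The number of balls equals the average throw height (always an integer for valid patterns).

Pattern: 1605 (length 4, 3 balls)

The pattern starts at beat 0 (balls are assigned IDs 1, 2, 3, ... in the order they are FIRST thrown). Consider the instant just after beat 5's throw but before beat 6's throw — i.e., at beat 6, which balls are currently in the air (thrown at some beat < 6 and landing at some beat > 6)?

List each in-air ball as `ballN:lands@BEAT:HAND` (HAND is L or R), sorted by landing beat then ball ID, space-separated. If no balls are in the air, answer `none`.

Answer: ball1:lands@7:R ball2:lands@8:L ball3:lands@11:R

Derivation:
Beat 0 (L): throw ball1 h=1 -> lands@1:R; in-air after throw: [b1@1:R]
Beat 1 (R): throw ball1 h=6 -> lands@7:R; in-air after throw: [b1@7:R]
Beat 3 (R): throw ball2 h=5 -> lands@8:L; in-air after throw: [b1@7:R b2@8:L]
Beat 4 (L): throw ball3 h=1 -> lands@5:R; in-air after throw: [b3@5:R b1@7:R b2@8:L]
Beat 5 (R): throw ball3 h=6 -> lands@11:R; in-air after throw: [b1@7:R b2@8:L b3@11:R]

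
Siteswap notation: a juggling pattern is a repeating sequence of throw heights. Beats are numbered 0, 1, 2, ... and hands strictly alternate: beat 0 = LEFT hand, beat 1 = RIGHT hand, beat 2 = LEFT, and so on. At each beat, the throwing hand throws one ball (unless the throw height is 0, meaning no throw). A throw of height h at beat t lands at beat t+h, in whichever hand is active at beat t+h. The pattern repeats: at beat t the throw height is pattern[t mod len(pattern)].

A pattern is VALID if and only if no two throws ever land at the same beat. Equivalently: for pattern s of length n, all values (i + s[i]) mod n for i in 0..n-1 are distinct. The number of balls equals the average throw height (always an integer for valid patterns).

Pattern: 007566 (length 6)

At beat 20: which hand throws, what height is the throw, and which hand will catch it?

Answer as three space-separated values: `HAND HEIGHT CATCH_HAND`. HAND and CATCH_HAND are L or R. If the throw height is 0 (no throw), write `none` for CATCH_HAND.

Beat 20: 20 mod 2 = 0, so hand = L
Throw height = pattern[20 mod 6] = pattern[2] = 7
Lands at beat 20+7=27, 27 mod 2 = 1, so catch hand = R

Answer: L 7 R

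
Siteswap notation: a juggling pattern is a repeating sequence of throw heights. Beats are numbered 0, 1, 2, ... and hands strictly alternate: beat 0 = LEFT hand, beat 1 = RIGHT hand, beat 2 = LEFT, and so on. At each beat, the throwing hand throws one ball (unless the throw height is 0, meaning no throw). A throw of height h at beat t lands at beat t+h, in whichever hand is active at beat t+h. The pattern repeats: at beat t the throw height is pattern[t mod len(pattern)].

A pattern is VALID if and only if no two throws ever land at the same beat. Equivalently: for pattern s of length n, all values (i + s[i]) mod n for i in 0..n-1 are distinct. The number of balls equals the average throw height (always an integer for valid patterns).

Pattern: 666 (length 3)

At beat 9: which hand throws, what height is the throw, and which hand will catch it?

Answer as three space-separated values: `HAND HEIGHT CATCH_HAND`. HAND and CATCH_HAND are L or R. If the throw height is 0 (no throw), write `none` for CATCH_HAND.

Beat 9: 9 mod 2 = 1, so hand = R
Throw height = pattern[9 mod 3] = pattern[0] = 6
Lands at beat 9+6=15, 15 mod 2 = 1, so catch hand = R

Answer: R 6 R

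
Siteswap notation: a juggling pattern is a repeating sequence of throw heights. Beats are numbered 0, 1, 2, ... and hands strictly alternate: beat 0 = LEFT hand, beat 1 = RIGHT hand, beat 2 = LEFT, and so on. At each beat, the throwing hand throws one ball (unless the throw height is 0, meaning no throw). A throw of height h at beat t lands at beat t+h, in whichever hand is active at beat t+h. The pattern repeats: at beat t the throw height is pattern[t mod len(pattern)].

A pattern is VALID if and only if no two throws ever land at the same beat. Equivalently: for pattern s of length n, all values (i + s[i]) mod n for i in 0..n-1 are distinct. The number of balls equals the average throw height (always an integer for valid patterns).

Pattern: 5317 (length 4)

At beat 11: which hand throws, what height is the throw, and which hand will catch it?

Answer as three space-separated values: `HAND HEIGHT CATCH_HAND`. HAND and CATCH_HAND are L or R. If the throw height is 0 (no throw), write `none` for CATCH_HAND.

Answer: R 7 L

Derivation:
Beat 11: 11 mod 2 = 1, so hand = R
Throw height = pattern[11 mod 4] = pattern[3] = 7
Lands at beat 11+7=18, 18 mod 2 = 0, so catch hand = L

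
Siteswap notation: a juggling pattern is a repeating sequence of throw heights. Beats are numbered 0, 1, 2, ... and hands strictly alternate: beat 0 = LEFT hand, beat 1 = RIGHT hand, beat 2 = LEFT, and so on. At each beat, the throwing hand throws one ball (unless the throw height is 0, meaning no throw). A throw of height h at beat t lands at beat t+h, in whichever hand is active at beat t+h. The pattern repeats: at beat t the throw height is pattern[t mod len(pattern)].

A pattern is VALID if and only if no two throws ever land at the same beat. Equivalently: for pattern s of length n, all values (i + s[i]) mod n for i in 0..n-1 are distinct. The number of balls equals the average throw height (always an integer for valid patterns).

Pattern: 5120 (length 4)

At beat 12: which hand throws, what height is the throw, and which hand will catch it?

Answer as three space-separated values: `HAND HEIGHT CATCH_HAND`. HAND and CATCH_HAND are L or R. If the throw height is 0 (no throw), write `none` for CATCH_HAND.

Answer: L 5 R

Derivation:
Beat 12: 12 mod 2 = 0, so hand = L
Throw height = pattern[12 mod 4] = pattern[0] = 5
Lands at beat 12+5=17, 17 mod 2 = 1, so catch hand = R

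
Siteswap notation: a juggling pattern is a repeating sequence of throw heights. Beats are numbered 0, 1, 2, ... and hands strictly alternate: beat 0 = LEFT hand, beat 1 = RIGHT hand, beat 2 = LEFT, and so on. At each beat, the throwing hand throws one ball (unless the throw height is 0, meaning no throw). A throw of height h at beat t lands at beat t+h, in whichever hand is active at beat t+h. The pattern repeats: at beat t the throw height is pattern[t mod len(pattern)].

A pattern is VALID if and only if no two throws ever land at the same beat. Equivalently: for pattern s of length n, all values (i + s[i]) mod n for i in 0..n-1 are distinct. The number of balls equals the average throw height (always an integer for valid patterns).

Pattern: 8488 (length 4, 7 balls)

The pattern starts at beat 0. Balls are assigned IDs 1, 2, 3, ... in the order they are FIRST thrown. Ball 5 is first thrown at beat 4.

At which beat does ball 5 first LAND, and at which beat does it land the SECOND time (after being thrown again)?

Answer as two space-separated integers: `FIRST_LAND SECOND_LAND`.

Beat 0 (L): throw ball1 h=8 -> lands@8:L; in-air after throw: [b1@8:L]
Beat 1 (R): throw ball2 h=4 -> lands@5:R; in-air after throw: [b2@5:R b1@8:L]
Beat 2 (L): throw ball3 h=8 -> lands@10:L; in-air after throw: [b2@5:R b1@8:L b3@10:L]
Beat 3 (R): throw ball4 h=8 -> lands@11:R; in-air after throw: [b2@5:R b1@8:L b3@10:L b4@11:R]
Beat 4 (L): throw ball5 h=8 -> lands@12:L; in-air after throw: [b2@5:R b1@8:L b3@10:L b4@11:R b5@12:L]
Beat 5 (R): throw ball2 h=4 -> lands@9:R; in-air after throw: [b1@8:L b2@9:R b3@10:L b4@11:R b5@12:L]
Beat 6 (L): throw ball6 h=8 -> lands@14:L; in-air after throw: [b1@8:L b2@9:R b3@10:L b4@11:R b5@12:L b6@14:L]
Beat 7 (R): throw ball7 h=8 -> lands@15:R; in-air after throw: [b1@8:L b2@9:R b3@10:L b4@11:R b5@12:L b6@14:L b7@15:R]
Beat 8 (L): throw ball1 h=8 -> lands@16:L; in-air after throw: [b2@9:R b3@10:L b4@11:R b5@12:L b6@14:L b7@15:R b1@16:L]
Beat 9 (R): throw ball2 h=4 -> lands@13:R; in-air after throw: [b3@10:L b4@11:R b5@12:L b2@13:R b6@14:L b7@15:R b1@16:L]
Beat 10 (L): throw ball3 h=8 -> lands@18:L; in-air after throw: [b4@11:R b5@12:L b2@13:R b6@14:L b7@15:R b1@16:L b3@18:L]
Beat 11 (R): throw ball4 h=8 -> lands@19:R; in-air after throw: [b5@12:L b2@13:R b6@14:L b7@15:R b1@16:L b3@18:L b4@19:R]
Beat 12 (L): throw ball5 h=8 -> lands@20:L; in-air after throw: [b2@13:R b6@14:L b7@15:R b1@16:L b3@18:L b4@19:R b5@20:L]
Beat 13 (R): throw ball2 h=4 -> lands@17:R; in-air after throw: [b6@14:L b7@15:R b1@16:L b2@17:R b3@18:L b4@19:R b5@20:L]
Beat 14 (L): throw ball6 h=8 -> lands@22:L; in-air after throw: [b7@15:R b1@16:L b2@17:R b3@18:L b4@19:R b5@20:L b6@22:L]
Ball 5: thrown@4 h=8 -> first land @12; rethrown@12 h=8 -> second land @20

Answer: 12 20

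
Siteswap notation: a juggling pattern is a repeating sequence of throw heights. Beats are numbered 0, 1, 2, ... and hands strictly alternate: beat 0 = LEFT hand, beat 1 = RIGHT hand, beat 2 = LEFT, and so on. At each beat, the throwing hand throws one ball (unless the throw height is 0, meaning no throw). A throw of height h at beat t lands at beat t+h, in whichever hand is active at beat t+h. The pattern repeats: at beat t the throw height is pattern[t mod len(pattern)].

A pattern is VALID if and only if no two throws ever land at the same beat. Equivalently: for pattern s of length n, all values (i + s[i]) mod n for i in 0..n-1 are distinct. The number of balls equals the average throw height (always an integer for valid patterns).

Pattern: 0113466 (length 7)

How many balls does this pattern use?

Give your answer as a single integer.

Answer: 3

Derivation:
Pattern = [0, 1, 1, 3, 4, 6, 6], length n = 7
  position 0: throw height = 0, running sum = 0
  position 1: throw height = 1, running sum = 1
  position 2: throw height = 1, running sum = 2
  position 3: throw height = 3, running sum = 5
  position 4: throw height = 4, running sum = 9
  position 5: throw height = 6, running sum = 15
  position 6: throw height = 6, running sum = 21
Total sum = 21; balls = sum / n = 21 / 7 = 3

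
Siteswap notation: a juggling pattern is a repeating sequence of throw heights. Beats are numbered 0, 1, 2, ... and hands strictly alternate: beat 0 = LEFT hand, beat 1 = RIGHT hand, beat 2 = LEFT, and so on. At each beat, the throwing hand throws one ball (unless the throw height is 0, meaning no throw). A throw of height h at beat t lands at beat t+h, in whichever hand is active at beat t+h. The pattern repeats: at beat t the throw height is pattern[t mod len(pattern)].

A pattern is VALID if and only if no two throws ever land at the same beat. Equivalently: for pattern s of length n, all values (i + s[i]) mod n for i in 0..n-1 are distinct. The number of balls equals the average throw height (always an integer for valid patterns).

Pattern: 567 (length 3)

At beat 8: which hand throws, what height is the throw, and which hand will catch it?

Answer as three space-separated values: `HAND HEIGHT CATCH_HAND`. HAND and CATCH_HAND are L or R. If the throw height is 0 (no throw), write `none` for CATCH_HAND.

Answer: L 7 R

Derivation:
Beat 8: 8 mod 2 = 0, so hand = L
Throw height = pattern[8 mod 3] = pattern[2] = 7
Lands at beat 8+7=15, 15 mod 2 = 1, so catch hand = R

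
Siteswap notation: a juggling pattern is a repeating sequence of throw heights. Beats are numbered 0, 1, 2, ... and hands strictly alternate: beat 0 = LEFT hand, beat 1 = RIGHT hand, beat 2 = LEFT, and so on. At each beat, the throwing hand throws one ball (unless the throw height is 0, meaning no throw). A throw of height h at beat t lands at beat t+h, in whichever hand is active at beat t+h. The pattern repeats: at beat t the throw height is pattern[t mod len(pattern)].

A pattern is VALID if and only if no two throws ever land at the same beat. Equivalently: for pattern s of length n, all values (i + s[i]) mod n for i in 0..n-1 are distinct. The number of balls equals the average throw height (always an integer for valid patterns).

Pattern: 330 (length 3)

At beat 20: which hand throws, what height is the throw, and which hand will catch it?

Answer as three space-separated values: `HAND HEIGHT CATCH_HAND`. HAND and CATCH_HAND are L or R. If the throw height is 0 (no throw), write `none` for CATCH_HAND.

Answer: L 0 none

Derivation:
Beat 20: 20 mod 2 = 0, so hand = L
Throw height = pattern[20 mod 3] = pattern[2] = 0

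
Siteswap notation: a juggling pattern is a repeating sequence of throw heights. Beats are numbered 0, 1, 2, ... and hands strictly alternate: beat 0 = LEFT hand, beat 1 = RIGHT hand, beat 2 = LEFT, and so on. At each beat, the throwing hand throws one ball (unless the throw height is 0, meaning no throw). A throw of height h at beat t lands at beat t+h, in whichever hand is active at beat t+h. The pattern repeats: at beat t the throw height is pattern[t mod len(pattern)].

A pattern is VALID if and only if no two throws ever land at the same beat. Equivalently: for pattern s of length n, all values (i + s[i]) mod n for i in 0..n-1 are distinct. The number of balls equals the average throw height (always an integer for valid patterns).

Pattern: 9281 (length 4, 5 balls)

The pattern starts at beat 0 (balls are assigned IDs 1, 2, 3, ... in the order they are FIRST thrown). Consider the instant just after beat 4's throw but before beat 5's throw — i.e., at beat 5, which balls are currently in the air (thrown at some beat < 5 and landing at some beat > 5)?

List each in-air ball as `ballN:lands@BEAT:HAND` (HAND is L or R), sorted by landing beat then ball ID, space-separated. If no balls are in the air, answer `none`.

Beat 0 (L): throw ball1 h=9 -> lands@9:R; in-air after throw: [b1@9:R]
Beat 1 (R): throw ball2 h=2 -> lands@3:R; in-air after throw: [b2@3:R b1@9:R]
Beat 2 (L): throw ball3 h=8 -> lands@10:L; in-air after throw: [b2@3:R b1@9:R b3@10:L]
Beat 3 (R): throw ball2 h=1 -> lands@4:L; in-air after throw: [b2@4:L b1@9:R b3@10:L]
Beat 4 (L): throw ball2 h=9 -> lands@13:R; in-air after throw: [b1@9:R b3@10:L b2@13:R]
Beat 5 (R): throw ball4 h=2 -> lands@7:R; in-air after throw: [b4@7:R b1@9:R b3@10:L b2@13:R]

Answer: ball1:lands@9:R ball3:lands@10:L ball2:lands@13:R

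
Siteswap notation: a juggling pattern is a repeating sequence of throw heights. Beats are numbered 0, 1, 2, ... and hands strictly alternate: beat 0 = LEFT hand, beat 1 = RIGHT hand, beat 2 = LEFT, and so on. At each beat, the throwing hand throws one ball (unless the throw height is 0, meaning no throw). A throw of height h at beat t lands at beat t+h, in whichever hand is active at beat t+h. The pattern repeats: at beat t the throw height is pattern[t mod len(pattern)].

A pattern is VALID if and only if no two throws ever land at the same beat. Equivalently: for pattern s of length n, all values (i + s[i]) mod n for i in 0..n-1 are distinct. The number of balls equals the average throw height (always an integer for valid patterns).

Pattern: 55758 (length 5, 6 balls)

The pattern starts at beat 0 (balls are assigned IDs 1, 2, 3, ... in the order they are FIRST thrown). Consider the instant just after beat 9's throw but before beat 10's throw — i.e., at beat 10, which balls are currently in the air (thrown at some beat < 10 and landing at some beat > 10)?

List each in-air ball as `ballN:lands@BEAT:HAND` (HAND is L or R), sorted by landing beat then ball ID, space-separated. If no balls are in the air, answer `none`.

Beat 0 (L): throw ball1 h=5 -> lands@5:R; in-air after throw: [b1@5:R]
Beat 1 (R): throw ball2 h=5 -> lands@6:L; in-air after throw: [b1@5:R b2@6:L]
Beat 2 (L): throw ball3 h=7 -> lands@9:R; in-air after throw: [b1@5:R b2@6:L b3@9:R]
Beat 3 (R): throw ball4 h=5 -> lands@8:L; in-air after throw: [b1@5:R b2@6:L b4@8:L b3@9:R]
Beat 4 (L): throw ball5 h=8 -> lands@12:L; in-air after throw: [b1@5:R b2@6:L b4@8:L b3@9:R b5@12:L]
Beat 5 (R): throw ball1 h=5 -> lands@10:L; in-air after throw: [b2@6:L b4@8:L b3@9:R b1@10:L b5@12:L]
Beat 6 (L): throw ball2 h=5 -> lands@11:R; in-air after throw: [b4@8:L b3@9:R b1@10:L b2@11:R b5@12:L]
Beat 7 (R): throw ball6 h=7 -> lands@14:L; in-air after throw: [b4@8:L b3@9:R b1@10:L b2@11:R b5@12:L b6@14:L]
Beat 8 (L): throw ball4 h=5 -> lands@13:R; in-air after throw: [b3@9:R b1@10:L b2@11:R b5@12:L b4@13:R b6@14:L]
Beat 9 (R): throw ball3 h=8 -> lands@17:R; in-air after throw: [b1@10:L b2@11:R b5@12:L b4@13:R b6@14:L b3@17:R]
Beat 10 (L): throw ball1 h=5 -> lands@15:R; in-air after throw: [b2@11:R b5@12:L b4@13:R b6@14:L b1@15:R b3@17:R]

Answer: ball2:lands@11:R ball5:lands@12:L ball4:lands@13:R ball6:lands@14:L ball3:lands@17:R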